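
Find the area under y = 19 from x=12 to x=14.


The area under a constant function y = 19 is a rectangle.
Width = 14 - 12 = 2
Height = 19
Area = width * height
= 2 * 19
= 38

38


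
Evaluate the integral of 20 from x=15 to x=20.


The integral of a constant k over [a, b] equals k * (b - a).
integral from 15 to 20 of 20 dx
= 20 * (20 - 15)
= 20 * 5
= 100

100


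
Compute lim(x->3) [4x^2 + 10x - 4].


Since polynomials are continuous, we use direct substitution.
lim(x->3) of 4x^2 + 10x - 4
= 4 * 3^2 + 10 * 3 - 4
= 36 + 30 - 4
= 62

62


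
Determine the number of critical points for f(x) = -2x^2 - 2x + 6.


Find where f'(x) = 0:
f'(x) = -4x - 2
Set f'(x) = 0:
-4x - 2 = 0
x = 2 / (-4) = -1/2
This is a linear equation in x, so there is exactly one solution.
Number of critical points: 1

1


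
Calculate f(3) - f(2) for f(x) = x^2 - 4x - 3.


Net change = f(b) - f(a)
f(x) = x^2 - 4x - 3
Compute f(3):
f(3) = 1 * 3^2 - 4 * 3 - 3
= 9 - 12 - 3
= -6
Compute f(2):
f(2) = 1 * 2^2 - 4 * 2 - 3
= 4 - 8 - 3
= -7
Net change = -6 - (-7) = 1

1


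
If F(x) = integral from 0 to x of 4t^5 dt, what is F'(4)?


By the Fundamental Theorem of Calculus (Part 1):
If F(x) = integral from 0 to x of f(t) dt, then F'(x) = f(x)
Here f(t) = 4t^5
So F'(x) = 4x^5
Evaluate at x = 4:
F'(4) = 4 * 4^5
= 4 * 1024
= 4096

4096


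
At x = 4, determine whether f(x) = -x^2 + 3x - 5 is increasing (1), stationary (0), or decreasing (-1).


Compute f'(x) to determine behavior:
f'(x) = -2x + 3
f'(4) = -2 * 4 + 3
= -8 + 3
= -5
Since f'(4) < 0, the function is decreasing (-1)

-1


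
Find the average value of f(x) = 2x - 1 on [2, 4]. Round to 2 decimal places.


Average value = 1/(b-a) * integral from a to b of f(x) dx
First compute the integral of 2x - 1:
F(x) = x^2 - x
F(4) = 1 * 16 - 1 * 4 = 12
F(2) = 1 * 4 - 1 * 2 = 2
Integral = 12 - 2 = 10
Average = 10 / (4 - 2) = 10 / 2
= 5 = 5.00

5.00


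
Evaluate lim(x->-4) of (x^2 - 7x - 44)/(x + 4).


Direct substitution gives 0/0, so we factor the numerator.
Factor: (x^2 - 7x - 44) = (x + 4)(x - 11)
Cancel the common factor (x + 4):
(x^2 - 7x - 44)/(x + 4) = (x - 11)
Now substitute x = -4:
= (-4) - (11) = -15

-15


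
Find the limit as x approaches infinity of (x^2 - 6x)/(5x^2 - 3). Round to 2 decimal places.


For limits at infinity with equal-degree polynomials,
we compare leading coefficients.
Numerator leading term: x^2
Denominator leading term: 5x^2
Divide both by x^2:
lim = (1 - 6/x) / (5 - 3/x^2)
As x -> infinity, the 1/x and 1/x^2 terms vanish:
= 1/5 = 0.20

0.20


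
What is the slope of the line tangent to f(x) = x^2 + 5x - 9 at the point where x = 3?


The slope of the tangent line equals f'(x) at the point.
f(x) = x^2 + 5x - 9
f'(x) = 2x + 5
At x = 3:
f'(3) = 2 * 3 + 5
= 6 + 5
= 11

11


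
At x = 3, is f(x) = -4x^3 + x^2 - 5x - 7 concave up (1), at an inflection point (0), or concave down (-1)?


Concavity is determined by the sign of f''(x).
f(x) = -4x^3 + x^2 - 5x - 7
f'(x) = -12x^2 + 2x - 5
f''(x) = -24x + 2
f''(3) = -24 * 3 + 2
= -72 + 2
= -70
Since f''(3) < 0, the function is concave down (-1)

-1


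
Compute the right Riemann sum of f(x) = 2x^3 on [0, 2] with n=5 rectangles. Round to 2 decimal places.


Right Riemann sum uses right endpoints of each subinterval.
Interval: [0, 2], n = 5
dx = (2 - 0) / 5 = 2/5
Right endpoints: [2/5, 4/5, 6/5, 8/5, 2]
f values: [16/125, 128/125, 432/125, 1024/125, 16]
Sum = dx * (sum of f values)
= 2/5 * 144/5
= 288/25 = 11.52

11.52


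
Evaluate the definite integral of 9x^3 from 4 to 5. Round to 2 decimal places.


Find the antiderivative of 9x^3:
F(x) = 9/4 * x^4
Apply the Fundamental Theorem of Calculus:
F(5) - F(4)
= 9/4 * 5^4 - 9/4 * 4^4
= 9/4 * (625 - 256)
= 9/4 * 369
= 3321/4 = 830.25

830.25


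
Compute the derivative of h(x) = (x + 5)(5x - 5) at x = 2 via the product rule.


Let u(x) = x + 5 and v(x) = 5x - 5
u'(x) = 1
v'(x) = 5
Product rule: h'(x) = u'(x)*v(x) + u(x)*v'(x)
= 1 * (5x - 5) + (x + 5) * 5
At x = 2:
u(2) = 1 * 2 + 5 = 7
v(2) = 5 * 2 - 5 = 5
h'(2) = 1 * 5 + 7 * 5
= 5 + 35
= 40

40


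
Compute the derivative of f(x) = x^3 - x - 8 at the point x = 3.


Differentiate f(x) = x^3 - x - 8 term by term:
f'(x) = 3x^2 - 1
Substitute x = 3:
f'(3) = 3 * 3^2 + 0 * 3 - 1
= 27 + 0 - 1
= 26

26


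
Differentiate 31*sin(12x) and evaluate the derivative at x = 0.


Apply the chain rule to differentiate 31*sin(12x):
d/dx [31*sin(12x)]
= 31 * cos(12x) * d/dx(12x)
= 31 * 12 * cos(12x)
= 372 * cos(12x)
Evaluate at x = 0:
= 372 * cos(0)
= 372 * 1
= 372

372


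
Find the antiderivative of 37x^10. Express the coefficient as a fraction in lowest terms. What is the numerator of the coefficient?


Apply the power rule for integration:
integral of ax^n dx = a/(n+1) * x^(n+1) + C
integral of 37x^10 dx
= 37/11 * x^11 + C
The coefficient in lowest terms is 37/11, and its numerator is 37

37


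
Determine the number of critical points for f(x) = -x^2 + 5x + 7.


Find where f'(x) = 0:
f'(x) = -2x + 5
Set f'(x) = 0:
-2x + 5 = 0
x = -5 / (-2) = 5/2
This is a linear equation in x, so there is exactly one solution.
Number of critical points: 1

1


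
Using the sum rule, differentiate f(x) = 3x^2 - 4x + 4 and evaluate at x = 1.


Differentiate term by term using power and sum rules:
f(x) = 3x^2 - 4x + 4
f'(x) = 6x - 4
Substitute x = 1:
f'(1) = 6 * 1 - 4
= 6 - 4
= 2

2


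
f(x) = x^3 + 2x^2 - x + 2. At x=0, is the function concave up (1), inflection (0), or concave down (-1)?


Concavity is determined by the sign of f''(x).
f(x) = x^3 + 2x^2 - x + 2
f'(x) = 3x^2 + 4x - 1
f''(x) = 6x + 4
f''(0) = 6 * 0 + 4
= 0 + 4
= 4
Since f''(0) > 0, the function is concave up (1)

1


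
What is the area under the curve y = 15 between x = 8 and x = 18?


The area under a constant function y = 15 is a rectangle.
Width = 18 - 8 = 10
Height = 15
Area = width * height
= 10 * 15
= 150

150


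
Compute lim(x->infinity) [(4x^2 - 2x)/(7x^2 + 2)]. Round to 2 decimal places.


For limits at infinity with equal-degree polynomials,
we compare leading coefficients.
Numerator leading term: 4x^2
Denominator leading term: 7x^2
Divide both by x^2:
lim = (4 - 2/x) / (7 + 2/x^2)
As x -> infinity, the 1/x and 1/x^2 terms vanish:
= 4/7 ≈ 0.57

0.57


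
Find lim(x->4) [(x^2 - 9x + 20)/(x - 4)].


Direct substitution gives 0/0, so we factor the numerator.
Factor: (x^2 - 9x + 20) = (x - 4)(x - 5)
Cancel the common factor (x - 4):
(x^2 - 9x + 20)/(x - 4) = (x - 5)
Now substitute x = 4:
= (4) - (5) = -1

-1


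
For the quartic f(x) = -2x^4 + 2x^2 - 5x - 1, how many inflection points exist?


Inflection points occur where f''(x) = 0 and concavity changes.
f(x) = -2x^4 + 2x^2 - 5x - 1
f'(x) = -8x^3 + 4x - 5
f''(x) = -24x^2 + 4
This is a quadratic in x. Use the discriminant to count real roots.
Discriminant = (0)^2 - 4 * (-24) * 4
= 0 - (-384)
= 384
Since discriminant > 0, f''(x) = 0 has 2 distinct real solutions.
A quadratic with two distinct real roots changes sign at each root, so concavity changes at both.
Number of inflection points: 2

2


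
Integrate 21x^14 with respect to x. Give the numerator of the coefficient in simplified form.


Apply the power rule for integration:
integral of ax^n dx = a/(n+1) * x^(n+1) + C
integral of 21x^14 dx
= 21/15 * x^15 + C
= 7/5 * x^15 + C
The coefficient in lowest terms is 7/5, and its numerator is 7

7


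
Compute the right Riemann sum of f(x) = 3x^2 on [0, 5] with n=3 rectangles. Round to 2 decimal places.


Right Riemann sum uses right endpoints of each subinterval.
Interval: [0, 5], n = 3
dx = (5 - 0) / 3 = 5/3
Right endpoints: [5/3, 10/3, 5]
f values: [25/3, 100/3, 75]
Sum = dx * (sum of f values)
= 5/3 * 350/3
= 1750/9 ≈ 194.44

194.44


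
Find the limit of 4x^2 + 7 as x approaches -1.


Since polynomials are continuous, we use direct substitution.
lim(x->-1) of 4x^2 + 7
= 4 * (-1)^2 + 0 * (-1) + 7
= 4 + 0 + 7
= 11

11


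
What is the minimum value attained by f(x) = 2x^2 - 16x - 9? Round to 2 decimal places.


For a quadratic f(x) = ax^2 + bx + c with a > 0, the minimum is at the vertex.
Vertex x-coordinate: x = -b/(2a)
x = -(-16) / (2 * 2)
x = 16/4 = 4
Substitute back to find the minimum value:
f(4) = 2 * 4^2 - 16 * 4 - 9
= 32 - 64 - 9
= -41 = -41.00

-41.00


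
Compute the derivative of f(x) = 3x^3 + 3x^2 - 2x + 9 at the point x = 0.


Differentiate f(x) = 3x^3 + 3x^2 - 2x + 9 term by term:
f'(x) = 9x^2 + 6x - 2
Substitute x = 0:
f'(0) = 9 * 0^2 + 6 * 0 - 2
= 0 + 0 - 2
= -2

-2


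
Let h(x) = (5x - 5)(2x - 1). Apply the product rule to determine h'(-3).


Let u(x) = 5x - 5 and v(x) = 2x - 1
u'(x) = 5
v'(x) = 2
Product rule: h'(x) = u'(x)*v(x) + u(x)*v'(x)
= 5 * (2x - 1) + (5x - 5) * 2
At x = -3:
u(-3) = 5 * (-3) - 5 = -20
v(-3) = 2 * (-3) - 1 = -7
h'(-3) = 5 * (-7) + (-20) * 2
= -35 - 40
= -75

-75


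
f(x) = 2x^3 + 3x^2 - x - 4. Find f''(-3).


First derivative:
f'(x) = 6x^2 + 6x - 1
Second derivative:
f''(x) = 12x + 6
Substitute x = -3:
f''(-3) = 12 * (-3) + 6
= -36 + 6
= -30

-30


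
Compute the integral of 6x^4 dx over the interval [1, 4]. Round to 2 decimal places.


Find the antiderivative of 6x^4:
F(x) = 6/5 * x^5
Apply the Fundamental Theorem of Calculus:
F(4) - F(1)
= 6/5 * 4^5 - 6/5 * 1^5
= 6/5 * (1024 - 1)
= 6/5 * 1023
= 6138/5 = 1227.60

1227.60


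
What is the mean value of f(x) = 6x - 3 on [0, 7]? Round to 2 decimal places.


Average value = 1/(b-a) * integral from a to b of f(x) dx
First compute the integral of 6x - 3:
F(x) = 3x^2 - 3x
F(7) = 3 * 49 - 3 * 7 = 126
F(0) = 3 * 0 - 3 * 0 = 0
Integral = 126 - 0 = 126
Average = 126 / (7 - 0) = 126 / 7
= 18 = 18.00

18.00


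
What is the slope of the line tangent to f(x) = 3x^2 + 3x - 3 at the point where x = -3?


The slope of the tangent line equals f'(x) at the point.
f(x) = 3x^2 + 3x - 3
f'(x) = 6x + 3
At x = -3:
f'(-3) = 6 * (-3) + 3
= -18 + 3
= -15

-15


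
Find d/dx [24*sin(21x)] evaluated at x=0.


Apply the chain rule to differentiate 24*sin(21x):
d/dx [24*sin(21x)]
= 24 * cos(21x) * d/dx(21x)
= 24 * 21 * cos(21x)
= 504 * cos(21x)
Evaluate at x = 0:
= 504 * cos(0)
= 504 * 1
= 504

504


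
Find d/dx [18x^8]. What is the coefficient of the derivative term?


We apply the power rule: d/dx [ax^n] = a*n * x^(n-1)
d/dx [18x^8]
= 18 * 8 * x^(8-1)
= 144x^7
The coefficient is 144

144


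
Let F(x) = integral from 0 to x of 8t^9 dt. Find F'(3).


By the Fundamental Theorem of Calculus (Part 1):
If F(x) = integral from 0 to x of f(t) dt, then F'(x) = f(x)
Here f(t) = 8t^9
So F'(x) = 8x^9
Evaluate at x = 3:
F'(3) = 8 * 3^9
= 8 * 19683
= 157464

157464


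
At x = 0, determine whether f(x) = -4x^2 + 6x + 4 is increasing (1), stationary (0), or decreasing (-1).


Compute f'(x) to determine behavior:
f'(x) = -8x + 6
f'(0) = -8 * 0 + 6
= 0 + 6
= 6
Since f'(0) > 0, the function is increasing (1)

1


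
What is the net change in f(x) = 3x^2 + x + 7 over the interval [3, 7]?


Net change = f(b) - f(a)
f(x) = 3x^2 + x + 7
Compute f(7):
f(7) = 3 * 7^2 + 1 * 7 + 7
= 147 + 7 + 7
= 161
Compute f(3):
f(3) = 3 * 3^2 + 1 * 3 + 7
= 27 + 3 + 7
= 37
Net change = 161 - 37 = 124

124


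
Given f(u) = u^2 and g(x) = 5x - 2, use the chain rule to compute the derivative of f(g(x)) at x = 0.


Using the chain rule: (f(g(x)))' = f'(g(x)) * g'(x)
First, find g(0):
g(0) = 5 * 0 - 2 = -2
Next, f'(u) = 2u
And g'(x) = 5
So f'(g(0)) * g'(0)
= 2 * (-2) * 5
= -20

-20


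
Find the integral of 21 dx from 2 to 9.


The integral of a constant k over [a, b] equals k * (b - a).
integral from 2 to 9 of 21 dx
= 21 * (9 - 2)
= 21 * 7
= 147

147


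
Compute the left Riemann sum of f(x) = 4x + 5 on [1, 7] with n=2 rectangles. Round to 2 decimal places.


Left Riemann sum uses left endpoints of each subinterval.
Interval: [1, 7], n = 2
dx = (7 - 1) / 2 = 3
Left endpoints: [1, 4]
f values: [9, 21]
Sum = dx * (sum of f values)
= 3 * 30
= 90 = 90.00

90.00


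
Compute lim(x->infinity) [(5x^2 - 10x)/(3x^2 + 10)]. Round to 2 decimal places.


For limits at infinity with equal-degree polynomials,
we compare leading coefficients.
Numerator leading term: 5x^2
Denominator leading term: 3x^2
Divide both by x^2:
lim = (5 - 10/x) / (3 + 10/x^2)
As x -> infinity, the 1/x and 1/x^2 terms vanish:
= 5/3 ≈ 1.67

1.67


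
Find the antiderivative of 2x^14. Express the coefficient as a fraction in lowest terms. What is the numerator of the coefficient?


Apply the power rule for integration:
integral of ax^n dx = a/(n+1) * x^(n+1) + C
integral of 2x^14 dx
= 2/15 * x^15 + C
The coefficient in lowest terms is 2/15, and its numerator is 2

2


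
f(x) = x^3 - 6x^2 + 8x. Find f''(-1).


First derivative:
f'(x) = 3x^2 - 12x + 8
Second derivative:
f''(x) = 6x - 12
Substitute x = -1:
f''(-1) = 6 * (-1) - 12
= -6 - 12
= -18

-18


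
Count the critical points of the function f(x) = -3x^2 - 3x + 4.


Find where f'(x) = 0:
f'(x) = -6x - 3
Set f'(x) = 0:
-6x - 3 = 0
x = 3 / (-6) = -1/2
This is a linear equation in x, so there is exactly one solution.
Number of critical points: 1

1


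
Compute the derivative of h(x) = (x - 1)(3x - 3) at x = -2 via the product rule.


Let u(x) = x - 1 and v(x) = 3x - 3
u'(x) = 1
v'(x) = 3
Product rule: h'(x) = u'(x)*v(x) + u(x)*v'(x)
= 1 * (3x - 3) + (x - 1) * 3
At x = -2:
u(-2) = 1 * (-2) - 1 = -3
v(-2) = 3 * (-2) - 3 = -9
h'(-2) = 1 * (-9) + (-3) * 3
= -9 - 9
= -18

-18


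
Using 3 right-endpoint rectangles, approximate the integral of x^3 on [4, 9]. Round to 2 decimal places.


Right Riemann sum uses right endpoints of each subinterval.
Interval: [4, 9], n = 3
dx = (9 - 4) / 3 = 5/3
Right endpoints: [17/3, 22/3, 9]
f values: [4913/27, 10648/27, 729]
Sum = dx * (sum of f values)
= 5/3 * 3916/3
= 19580/9 ≈ 2175.56

2175.56


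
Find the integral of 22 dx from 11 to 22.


The integral of a constant k over [a, b] equals k * (b - a).
integral from 11 to 22 of 22 dx
= 22 * (22 - 11)
= 22 * 11
= 242

242


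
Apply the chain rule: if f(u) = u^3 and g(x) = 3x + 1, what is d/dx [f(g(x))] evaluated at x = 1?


Using the chain rule: (f(g(x)))' = f'(g(x)) * g'(x)
First, find g(1):
g(1) = 3 * 1 + 1 = 4
Next, f'(u) = 3u^2
And g'(x) = 3
So f'(g(1)) * g'(1)
= 3 * 4^2 * 3
= 3 * 16 * 3
= 144

144


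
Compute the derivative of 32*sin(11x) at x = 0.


Apply the chain rule to differentiate 32*sin(11x):
d/dx [32*sin(11x)]
= 32 * cos(11x) * d/dx(11x)
= 32 * 11 * cos(11x)
= 352 * cos(11x)
Evaluate at x = 0:
= 352 * cos(0)
= 352 * 1
= 352

352


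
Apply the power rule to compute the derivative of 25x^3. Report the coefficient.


We apply the power rule: d/dx [ax^n] = a*n * x^(n-1)
d/dx [25x^3]
= 25 * 3 * x^(3-1)
= 75x^2
The coefficient is 75

75


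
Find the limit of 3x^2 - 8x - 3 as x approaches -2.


Since polynomials are continuous, we use direct substitution.
lim(x->-2) of 3x^2 - 8x - 3
= 3 * (-2)^2 - 8 * (-2) - 3
= 12 + 16 - 3
= 25

25


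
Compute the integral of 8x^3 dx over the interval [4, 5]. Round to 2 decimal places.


Find the antiderivative of 8x^3:
F(x) = 8/4 * x^4
Apply the Fundamental Theorem of Calculus:
F(5) - F(4)
= 8/4 * 5^4 - 8/4 * 4^4
= 8/4 * (625 - 256)
= 8/4 * 369
= 738 = 738.00

738.00


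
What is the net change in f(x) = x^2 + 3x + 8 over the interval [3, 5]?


Net change = f(b) - f(a)
f(x) = x^2 + 3x + 8
Compute f(5):
f(5) = 1 * 5^2 + 3 * 5 + 8
= 25 + 15 + 8
= 48
Compute f(3):
f(3) = 1 * 3^2 + 3 * 3 + 8
= 9 + 9 + 8
= 26
Net change = 48 - 26 = 22

22


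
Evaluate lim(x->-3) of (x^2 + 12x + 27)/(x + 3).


Direct substitution gives 0/0, so we factor the numerator.
Factor: (x^2 + 12x + 27) = (x + 3)(x + 9)
Cancel the common factor (x + 3):
(x^2 + 12x + 27)/(x + 3) = (x + 9)
Now substitute x = -3:
= (-3) - (-9) = 6

6


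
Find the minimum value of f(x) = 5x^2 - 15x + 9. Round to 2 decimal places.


For a quadratic f(x) = ax^2 + bx + c with a > 0, the minimum is at the vertex.
Vertex x-coordinate: x = -b/(2a)
x = -(-15) / (2 * 5)
x = 15/10 = 3/2
Substitute back to find the minimum value:
f(3/2) = 5 * (3/2)^2 - 15 * (3/2) + 9
= 45/4 - 45/2 + 9
= -9/4 = -2.25

-2.25


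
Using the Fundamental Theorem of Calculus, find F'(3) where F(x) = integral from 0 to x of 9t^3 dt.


By the Fundamental Theorem of Calculus (Part 1):
If F(x) = integral from 0 to x of f(t) dt, then F'(x) = f(x)
Here f(t) = 9t^3
So F'(x) = 9x^3
Evaluate at x = 3:
F'(3) = 9 * 3^3
= 9 * 27
= 243

243


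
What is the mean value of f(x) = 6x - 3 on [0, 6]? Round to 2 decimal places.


Average value = 1/(b-a) * integral from a to b of f(x) dx
First compute the integral of 6x - 3:
F(x) = 3x^2 - 3x
F(6) = 3 * 36 - 3 * 6 = 90
F(0) = 3 * 0 - 3 * 0 = 0
Integral = 90 - 0 = 90
Average = 90 / (6 - 0) = 90 / 6
= 15 = 15.00

15.00


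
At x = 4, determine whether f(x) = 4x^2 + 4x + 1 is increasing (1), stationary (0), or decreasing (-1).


Compute f'(x) to determine behavior:
f'(x) = 8x + 4
f'(4) = 8 * 4 + 4
= 32 + 4
= 36
Since f'(4) > 0, the function is increasing (1)

1


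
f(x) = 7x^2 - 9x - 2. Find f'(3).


Differentiate term by term using power and sum rules:
f(x) = 7x^2 - 9x - 2
f'(x) = 14x - 9
Substitute x = 3:
f'(3) = 14 * 3 - 9
= 42 - 9
= 33

33


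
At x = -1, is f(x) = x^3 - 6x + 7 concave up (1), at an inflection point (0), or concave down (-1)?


Concavity is determined by the sign of f''(x).
f(x) = x^3 - 6x + 7
f'(x) = 3x^2 - 6
f''(x) = 6x
f''(-1) = 6 * (-1) + 0
= -6 + 0
= -6
Since f''(-1) < 0, the function is concave down (-1)

-1


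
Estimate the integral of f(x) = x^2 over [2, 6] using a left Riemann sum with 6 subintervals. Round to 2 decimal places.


Left Riemann sum uses left endpoints of each subinterval.
Interval: [2, 6], n = 6
dx = (6 - 2) / 6 = 2/3
Left endpoints: [2, 8/3, 10/3, 4, 14/3, 16/3]
f values: [4, 64/9, 100/9, 16, 196/9, 256/9]
Sum = dx * (sum of f values)
= 2/3 * 796/9
= 1592/27 ≈ 58.96

58.96


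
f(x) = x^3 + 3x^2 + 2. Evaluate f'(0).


Differentiate f(x) = x^3 + 3x^2 + 2 term by term:
f'(x) = 3x^2 + 6x
Substitute x = 0:
f'(0) = 3 * 0^2 + 6 * 0 + 0
= 0 + 0 + 0
= 0

0


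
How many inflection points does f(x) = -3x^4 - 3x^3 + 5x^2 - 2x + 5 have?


Inflection points occur where f''(x) = 0 and concavity changes.
f(x) = -3x^4 - 3x^3 + 5x^2 - 2x + 5
f'(x) = -12x^3 - 9x^2 + 10x - 2
f''(x) = -36x^2 - 18x + 10
This is a quadratic in x. Use the discriminant to count real roots.
Discriminant = (-18)^2 - 4 * (-36) * 10
= 324 - (-1440)
= 1764
Since discriminant > 0, f''(x) = 0 has 2 distinct real solutions.
A quadratic with two distinct real roots changes sign at each root, so concavity changes at both.
Number of inflection points: 2

2


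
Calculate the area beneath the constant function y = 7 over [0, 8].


The area under a constant function y = 7 is a rectangle.
Width = 8 - 0 = 8
Height = 7
Area = width * height
= 8 * 7
= 56

56


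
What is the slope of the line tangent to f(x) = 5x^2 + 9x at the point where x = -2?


The slope of the tangent line equals f'(x) at the point.
f(x) = 5x^2 + 9x
f'(x) = 10x + 9
At x = -2:
f'(-2) = 10 * (-2) + 9
= -20 + 9
= -11

-11


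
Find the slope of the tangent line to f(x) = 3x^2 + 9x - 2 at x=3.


The slope of the tangent line equals f'(x) at the point.
f(x) = 3x^2 + 9x - 2
f'(x) = 6x + 9
At x = 3:
f'(3) = 6 * 3 + 9
= 18 + 9
= 27

27


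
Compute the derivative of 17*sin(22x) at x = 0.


Apply the chain rule to differentiate 17*sin(22x):
d/dx [17*sin(22x)]
= 17 * cos(22x) * d/dx(22x)
= 17 * 22 * cos(22x)
= 374 * cos(22x)
Evaluate at x = 0:
= 374 * cos(0)
= 374 * 1
= 374

374


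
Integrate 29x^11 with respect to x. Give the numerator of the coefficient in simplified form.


Apply the power rule for integration:
integral of ax^n dx = a/(n+1) * x^(n+1) + C
integral of 29x^11 dx
= 29/12 * x^12 + C
The coefficient in lowest terms is 29/12, and its numerator is 29

29


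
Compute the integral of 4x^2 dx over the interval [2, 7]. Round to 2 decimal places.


Find the antiderivative of 4x^2:
F(x) = 4/3 * x^3
Apply the Fundamental Theorem of Calculus:
F(7) - F(2)
= 4/3 * 7^3 - 4/3 * 2^3
= 4/3 * (343 - 8)
= 4/3 * 335
= 1340/3 ≈ 446.67

446.67


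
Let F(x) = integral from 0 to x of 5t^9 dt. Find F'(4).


By the Fundamental Theorem of Calculus (Part 1):
If F(x) = integral from 0 to x of f(t) dt, then F'(x) = f(x)
Here f(t) = 5t^9
So F'(x) = 5x^9
Evaluate at x = 4:
F'(4) = 5 * 4^9
= 5 * 262144
= 1310720

1310720


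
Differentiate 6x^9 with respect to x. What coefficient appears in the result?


We apply the power rule: d/dx [ax^n] = a*n * x^(n-1)
d/dx [6x^9]
= 6 * 9 * x^(9-1)
= 54x^8
The coefficient is 54

54


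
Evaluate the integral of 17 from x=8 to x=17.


The integral of a constant k over [a, b] equals k * (b - a).
integral from 8 to 17 of 17 dx
= 17 * (17 - 8)
= 17 * 9
= 153

153


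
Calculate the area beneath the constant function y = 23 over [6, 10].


The area under a constant function y = 23 is a rectangle.
Width = 10 - 6 = 4
Height = 23
Area = width * height
= 4 * 23
= 92

92


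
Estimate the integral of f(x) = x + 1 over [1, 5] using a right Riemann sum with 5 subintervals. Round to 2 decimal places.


Right Riemann sum uses right endpoints of each subinterval.
Interval: [1, 5], n = 5
dx = (5 - 1) / 5 = 4/5
Right endpoints: [9/5, 13/5, 17/5, 21/5, 5]
f values: [14/5, 18/5, 22/5, 26/5, 6]
Sum = dx * (sum of f values)
= 4/5 * 22
= 88/5 = 17.60

17.60


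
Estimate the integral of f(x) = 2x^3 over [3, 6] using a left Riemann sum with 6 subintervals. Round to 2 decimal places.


Left Riemann sum uses left endpoints of each subinterval.
Interval: [3, 6], n = 6
dx = (6 - 3) / 6 = 1/2
Left endpoints: [3, 7/2, 4, 9/2, 5, 11/2]
f values: [54, 343/4, 128, 729/4, 250, 1331/4]
Sum = dx * (sum of f values)
= 1/2 * 4131/4
= 4131/8 ≈ 516.38

516.38


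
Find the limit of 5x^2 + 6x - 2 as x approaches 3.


Since polynomials are continuous, we use direct substitution.
lim(x->3) of 5x^2 + 6x - 2
= 5 * 3^2 + 6 * 3 - 2
= 45 + 18 - 2
= 61

61


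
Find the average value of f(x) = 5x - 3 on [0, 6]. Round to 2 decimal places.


Average value = 1/(b-a) * integral from a to b of f(x) dx
First compute the integral of 5x - 3:
F(x) = (5/2)x^2 - 3x
F(6) = 5/2 * 36 - 3 * 6 = 72
F(0) = 5/2 * 0 - 3 * 0 = 0
Integral = 72 - 0 = 72
Average = 72 / (6 - 0) = 72 / 6
= 12 = 12.00

12.00


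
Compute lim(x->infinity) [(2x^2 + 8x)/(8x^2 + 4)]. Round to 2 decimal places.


For limits at infinity with equal-degree polynomials,
we compare leading coefficients.
Numerator leading term: 2x^2
Denominator leading term: 8x^2
Divide both by x^2:
lim = (2 + 8/x) / (8 + 4/x^2)
As x -> infinity, the 1/x and 1/x^2 terms vanish:
= 2/8 = 1/4 = 0.25

0.25


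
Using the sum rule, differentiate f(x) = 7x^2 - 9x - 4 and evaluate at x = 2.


Differentiate term by term using power and sum rules:
f(x) = 7x^2 - 9x - 4
f'(x) = 14x - 9
Substitute x = 2:
f'(2) = 14 * 2 - 9
= 28 - 9
= 19

19


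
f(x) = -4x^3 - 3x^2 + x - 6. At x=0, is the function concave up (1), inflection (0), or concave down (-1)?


Concavity is determined by the sign of f''(x).
f(x) = -4x^3 - 3x^2 + x - 6
f'(x) = -12x^2 - 6x + 1
f''(x) = -24x - 6
f''(0) = -24 * 0 - 6
= 0 - 6
= -6
Since f''(0) < 0, the function is concave down (-1)

-1


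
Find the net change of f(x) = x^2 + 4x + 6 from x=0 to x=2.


Net change = f(b) - f(a)
f(x) = x^2 + 4x + 6
Compute f(2):
f(2) = 1 * 2^2 + 4 * 2 + 6
= 4 + 8 + 6
= 18
Compute f(0):
f(0) = 1 * 0^2 + 4 * 0 + 6
= 0 + 0 + 6
= 6
Net change = 18 - 6 = 12

12


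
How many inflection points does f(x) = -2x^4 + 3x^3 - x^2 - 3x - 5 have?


Inflection points occur where f''(x) = 0 and concavity changes.
f(x) = -2x^4 + 3x^3 - x^2 - 3x - 5
f'(x) = -8x^3 + 9x^2 - 2x - 3
f''(x) = -24x^2 + 18x - 2
This is a quadratic in x. Use the discriminant to count real roots.
Discriminant = (18)^2 - 4 * (-24) * (-2)
= 324 - 192
= 132
Since discriminant > 0, f''(x) = 0 has 2 distinct real solutions.
A quadratic with two distinct real roots changes sign at each root, so concavity changes at both.
Number of inflection points: 2

2


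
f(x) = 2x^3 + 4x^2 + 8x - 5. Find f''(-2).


First derivative:
f'(x) = 6x^2 + 8x + 8
Second derivative:
f''(x) = 12x + 8
Substitute x = -2:
f''(-2) = 12 * (-2) + 8
= -24 + 8
= -16

-16


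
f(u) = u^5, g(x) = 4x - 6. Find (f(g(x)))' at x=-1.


Using the chain rule: (f(g(x)))' = f'(g(x)) * g'(x)
First, find g(-1):
g(-1) = 4 * (-1) - 6 = -10
Next, f'(u) = 5u^4
And g'(x) = 4
So f'(g(-1)) * g'(-1)
= 5 * (-10)^4 * 4
= 5 * 10000 * 4
= 200000

200000


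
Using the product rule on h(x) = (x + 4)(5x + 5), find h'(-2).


Let u(x) = x + 4 and v(x) = 5x + 5
u'(x) = 1
v'(x) = 5
Product rule: h'(x) = u'(x)*v(x) + u(x)*v'(x)
= 1 * (5x + 5) + (x + 4) * 5
At x = -2:
u(-2) = 1 * (-2) + 4 = 2
v(-2) = 5 * (-2) + 5 = -5
h'(-2) = 1 * (-5) + 2 * 5
= -5 + 10
= 5

5


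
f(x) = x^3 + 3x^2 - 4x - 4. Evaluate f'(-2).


Differentiate f(x) = x^3 + 3x^2 - 4x - 4 term by term:
f'(x) = 3x^2 + 6x - 4
Substitute x = -2:
f'(-2) = 3 * (-2)^2 + 6 * (-2) - 4
= 12 - 12 - 4
= -4

-4


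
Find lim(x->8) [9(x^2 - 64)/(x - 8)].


Direct substitution gives 0/0, so we factor the numerator.
Factor: 9(x^2 - 64) = 9 * (x - 8)(x + 8)
Cancel the common factor (x - 8):
9(x^2 - 64)/(x - 8) = 9 * (x + 8)
Now substitute x = 8:
= 9 * (8 + 8) = 144

144


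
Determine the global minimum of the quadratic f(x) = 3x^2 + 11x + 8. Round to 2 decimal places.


For a quadratic f(x) = ax^2 + bx + c with a > 0, the minimum is at the vertex.
Vertex x-coordinate: x = -b/(2a)
x = -(11) / (2 * 3)
x = -11/6
Substitute back to find the minimum value:
f(-11/6) = 3 * (-11/6)^2 + 11 * (-11/6) + 8
= 121/12 - 121/6 + 8
= -25/12 ≈ -2.08

-2.08


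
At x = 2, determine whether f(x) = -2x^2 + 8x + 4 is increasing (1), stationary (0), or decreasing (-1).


Compute f'(x) to determine behavior:
f'(x) = -4x + 8
f'(2) = -4 * 2 + 8
= -8 + 8
= 0
Since f'(2) = 0, the function is stationary (0)

0


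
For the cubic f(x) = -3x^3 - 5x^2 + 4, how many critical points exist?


Find where f'(x) = 0:
f(x) = -3x^3 - 5x^2 + 4
f'(x) = -9x^2 - 10x
This is a quadratic in x. Use the discriminant to count real roots.
Discriminant = (-10)^2 - 4 * (-9) * 0
= 100 - 0
= 100
Since discriminant > 0, f'(x) = 0 has 2 real solutions.
Number of critical points: 2

2


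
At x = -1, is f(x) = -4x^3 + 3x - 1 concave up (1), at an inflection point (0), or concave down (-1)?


Concavity is determined by the sign of f''(x).
f(x) = -4x^3 + 3x - 1
f'(x) = -12x^2 + 3
f''(x) = -24x
f''(-1) = -24 * (-1) + 0
= 24 + 0
= 24
Since f''(-1) > 0, the function is concave up (1)

1


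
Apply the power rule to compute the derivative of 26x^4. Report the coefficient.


We apply the power rule: d/dx [ax^n] = a*n * x^(n-1)
d/dx [26x^4]
= 26 * 4 * x^(4-1)
= 104x^3
The coefficient is 104

104


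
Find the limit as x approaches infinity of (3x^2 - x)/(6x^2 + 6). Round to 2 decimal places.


For limits at infinity with equal-degree polynomials,
we compare leading coefficients.
Numerator leading term: 3x^2
Denominator leading term: 6x^2
Divide both by x^2:
lim = (3 - 1/x) / (6 + 6/x^2)
As x -> infinity, the 1/x and 1/x^2 terms vanish:
= 3/6 = 1/2 = 0.50

0.50


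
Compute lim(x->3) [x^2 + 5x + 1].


Since polynomials are continuous, we use direct substitution.
lim(x->3) of x^2 + 5x + 1
= 1 * 3^2 + 5 * 3 + 1
= 9 + 15 + 1
= 25

25


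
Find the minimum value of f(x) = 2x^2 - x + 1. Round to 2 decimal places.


For a quadratic f(x) = ax^2 + bx + c with a > 0, the minimum is at the vertex.
Vertex x-coordinate: x = -b/(2a)
x = -(-1) / (2 * 2)
x = 1/4
Substitute back to find the minimum value:
f(1/4) = 2 * (1/4)^2 - 1 * (1/4) + 1
= 1/8 - 1/4 + 1
= 7/8 ≈ 0.88

0.88


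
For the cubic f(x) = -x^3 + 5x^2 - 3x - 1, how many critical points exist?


Find where f'(x) = 0:
f(x) = -x^3 + 5x^2 - 3x - 1
f'(x) = -3x^2 + 10x - 3
This is a quadratic in x. Use the discriminant to count real roots.
Discriminant = (10)^2 - 4 * (-3) * (-3)
= 100 - 36
= 64
Since discriminant > 0, f'(x) = 0 has 2 real solutions.
Number of critical points: 2

2


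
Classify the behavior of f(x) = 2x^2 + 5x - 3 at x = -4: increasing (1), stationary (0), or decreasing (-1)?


Compute f'(x) to determine behavior:
f'(x) = 4x + 5
f'(-4) = 4 * (-4) + 5
= -16 + 5
= -11
Since f'(-4) < 0, the function is decreasing (-1)

-1


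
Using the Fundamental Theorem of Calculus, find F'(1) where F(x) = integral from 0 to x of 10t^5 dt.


By the Fundamental Theorem of Calculus (Part 1):
If F(x) = integral from 0 to x of f(t) dt, then F'(x) = f(x)
Here f(t) = 10t^5
So F'(x) = 10x^5
Evaluate at x = 1:
F'(1) = 10 * 1^5
= 10 * 1
= 10

10


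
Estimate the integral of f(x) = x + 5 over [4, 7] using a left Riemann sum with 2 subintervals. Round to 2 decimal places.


Left Riemann sum uses left endpoints of each subinterval.
Interval: [4, 7], n = 2
dx = (7 - 4) / 2 = 3/2
Left endpoints: [4, 11/2]
f values: [9, 21/2]
Sum = dx * (sum of f values)
= 3/2 * 39/2
= 117/4 = 29.25

29.25


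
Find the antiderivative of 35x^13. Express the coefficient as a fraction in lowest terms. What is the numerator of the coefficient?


Apply the power rule for integration:
integral of ax^n dx = a/(n+1) * x^(n+1) + C
integral of 35x^13 dx
= 35/14 * x^14 + C
= 5/2 * x^14 + C
The coefficient in lowest terms is 5/2, and its numerator is 5

5


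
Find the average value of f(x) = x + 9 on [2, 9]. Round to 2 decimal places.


Average value = 1/(b-a) * integral from a to b of f(x) dx
First compute the integral of x + 9:
F(x) = (1/2)x^2 + 9x
F(9) = 1/2 * 81 + 9 * 9 = 243/2
F(2) = 1/2 * 4 + 9 * 2 = 20
Integral = 243/2 - 20 = 203/2
Average = (203/2) / (9 - 2) = (203/2) / 7
= 29/2 = 14.50

14.50


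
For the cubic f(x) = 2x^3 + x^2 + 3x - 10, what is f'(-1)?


Differentiate f(x) = 2x^3 + x^2 + 3x - 10 term by term:
f'(x) = 6x^2 + 2x + 3
Substitute x = -1:
f'(-1) = 6 * (-1)^2 + 2 * (-1) + 3
= 6 - 2 + 3
= 7

7


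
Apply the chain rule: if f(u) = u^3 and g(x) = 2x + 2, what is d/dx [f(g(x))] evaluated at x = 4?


Using the chain rule: (f(g(x)))' = f'(g(x)) * g'(x)
First, find g(4):
g(4) = 2 * 4 + 2 = 10
Next, f'(u) = 3u^2
And g'(x) = 2
So f'(g(4)) * g'(4)
= 3 * 10^2 * 2
= 3 * 100 * 2
= 600

600


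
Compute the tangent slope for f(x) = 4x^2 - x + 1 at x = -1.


The slope of the tangent line equals f'(x) at the point.
f(x) = 4x^2 - x + 1
f'(x) = 8x - 1
At x = -1:
f'(-1) = 8 * (-1) - 1
= -8 - 1
= -9

-9


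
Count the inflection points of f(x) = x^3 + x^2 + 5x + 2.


Inflection points occur where f''(x) = 0 and concavity changes.
f(x) = x^3 + x^2 + 5x + 2
f'(x) = 3x^2 + 2x + 5
f''(x) = 6x + 2
Set f''(x) = 0:
6x + 2 = 0
x = -2 / 6 = -1/3
Since f''(x) is linear (degree 1), it changes sign at this point.
Therefore there is exactly 1 inflection point.

1


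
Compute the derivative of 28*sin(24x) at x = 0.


Apply the chain rule to differentiate 28*sin(24x):
d/dx [28*sin(24x)]
= 28 * cos(24x) * d/dx(24x)
= 28 * 24 * cos(24x)
= 672 * cos(24x)
Evaluate at x = 0:
= 672 * cos(0)
= 672 * 1
= 672

672


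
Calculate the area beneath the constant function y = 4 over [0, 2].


The area under a constant function y = 4 is a rectangle.
Width = 2 - 0 = 2
Height = 4
Area = width * height
= 2 * 4
= 8

8


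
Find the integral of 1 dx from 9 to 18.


The integral of a constant k over [a, b] equals k * (b - a).
integral from 9 to 18 of 1 dx
= 1 * (18 - 9)
= 1 * 9
= 9

9


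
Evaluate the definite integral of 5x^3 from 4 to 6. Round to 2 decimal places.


Find the antiderivative of 5x^3:
F(x) = 5/4 * x^4
Apply the Fundamental Theorem of Calculus:
F(6) - F(4)
= 5/4 * 6^4 - 5/4 * 4^4
= 5/4 * (1296 - 256)
= 5/4 * 1040
= 1300 = 1300.00

1300.00


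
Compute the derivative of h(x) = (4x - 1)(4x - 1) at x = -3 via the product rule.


Let u(x) = 4x - 1 and v(x) = 4x - 1
u'(x) = 4
v'(x) = 4
Product rule: h'(x) = u'(x)*v(x) + u(x)*v'(x)
= 4 * (4x - 1) + (4x - 1) * 4
At x = -3:
u(-3) = 4 * (-3) - 1 = -13
v(-3) = 4 * (-3) - 1 = -13
h'(-3) = 4 * (-13) + (-13) * 4
= -52 - 52
= -104

-104


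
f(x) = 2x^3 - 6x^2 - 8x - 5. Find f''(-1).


First derivative:
f'(x) = 6x^2 - 12x - 8
Second derivative:
f''(x) = 12x - 12
Substitute x = -1:
f''(-1) = 12 * (-1) - 12
= -12 - 12
= -24

-24


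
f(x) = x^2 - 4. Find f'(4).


Differentiate term by term using power and sum rules:
f(x) = x^2 - 4
f'(x) = 2x
Substitute x = 4:
f'(4) = 2 * 4 + 0
= 8 + 0
= 8

8


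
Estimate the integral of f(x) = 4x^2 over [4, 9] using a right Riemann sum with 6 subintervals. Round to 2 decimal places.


Right Riemann sum uses right endpoints of each subinterval.
Interval: [4, 9], n = 6
dx = (9 - 4) / 6 = 5/6
Right endpoints: [29/6, 17/3, 13/2, 22/3, 49/6, 9]
f values: [841/9, 1156/9, 169, 1936/9, 2401/9, 324]
Sum = dx * (sum of f values)
= 5/6 * 10771/9
= 53855/54 ≈ 997.31

997.31


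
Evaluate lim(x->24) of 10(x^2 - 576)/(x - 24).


Direct substitution gives 0/0, so we factor the numerator.
Factor: 10(x^2 - 576) = 10 * (x - 24)(x + 24)
Cancel the common factor (x - 24):
10(x^2 - 576)/(x - 24) = 10 * (x + 24)
Now substitute x = 24:
= 10 * (24 + 24) = 480

480


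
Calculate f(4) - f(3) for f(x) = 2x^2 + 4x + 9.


Net change = f(b) - f(a)
f(x) = 2x^2 + 4x + 9
Compute f(4):
f(4) = 2 * 4^2 + 4 * 4 + 9
= 32 + 16 + 9
= 57
Compute f(3):
f(3) = 2 * 3^2 + 4 * 3 + 9
= 18 + 12 + 9
= 39
Net change = 57 - 39 = 18

18


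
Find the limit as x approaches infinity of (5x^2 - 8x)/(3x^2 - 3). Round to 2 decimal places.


For limits at infinity with equal-degree polynomials,
we compare leading coefficients.
Numerator leading term: 5x^2
Denominator leading term: 3x^2
Divide both by x^2:
lim = (5 - 8/x) / (3 - 3/x^2)
As x -> infinity, the 1/x and 1/x^2 terms vanish:
= 5/3 ≈ 1.67

1.67


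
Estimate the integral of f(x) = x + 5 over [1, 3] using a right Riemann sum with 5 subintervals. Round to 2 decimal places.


Right Riemann sum uses right endpoints of each subinterval.
Interval: [1, 3], n = 5
dx = (3 - 1) / 5 = 2/5
Right endpoints: [7/5, 9/5, 11/5, 13/5, 3]
f values: [32/5, 34/5, 36/5, 38/5, 8]
Sum = dx * (sum of f values)
= 2/5 * 36
= 72/5 = 14.40

14.40


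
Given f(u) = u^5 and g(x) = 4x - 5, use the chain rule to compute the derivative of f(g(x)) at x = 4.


Using the chain rule: (f(g(x)))' = f'(g(x)) * g'(x)
First, find g(4):
g(4) = 4 * 4 - 5 = 11
Next, f'(u) = 5u^4
And g'(x) = 4
So f'(g(4)) * g'(4)
= 5 * 11^4 * 4
= 5 * 14641 * 4
= 292820

292820


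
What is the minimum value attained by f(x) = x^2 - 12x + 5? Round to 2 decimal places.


For a quadratic f(x) = ax^2 + bx + c with a > 0, the minimum is at the vertex.
Vertex x-coordinate: x = -b/(2a)
x = -(-12) / (2 * 1)
x = 12/2 = 6
Substitute back to find the minimum value:
f(6) = 1 * 6^2 - 12 * 6 + 5
= 36 - 72 + 5
= -31 = -31.00

-31.00


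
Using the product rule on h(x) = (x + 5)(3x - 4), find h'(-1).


Let u(x) = x + 5 and v(x) = 3x - 4
u'(x) = 1
v'(x) = 3
Product rule: h'(x) = u'(x)*v(x) + u(x)*v'(x)
= 1 * (3x - 4) + (x + 5) * 3
At x = -1:
u(-1) = 1 * (-1) + 5 = 4
v(-1) = 3 * (-1) - 4 = -7
h'(-1) = 1 * (-7) + 4 * 3
= -7 + 12
= 5

5


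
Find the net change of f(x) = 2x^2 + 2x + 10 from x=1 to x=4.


Net change = f(b) - f(a)
f(x) = 2x^2 + 2x + 10
Compute f(4):
f(4) = 2 * 4^2 + 2 * 4 + 10
= 32 + 8 + 10
= 50
Compute f(1):
f(1) = 2 * 1^2 + 2 * 1 + 10
= 2 + 2 + 10
= 14
Net change = 50 - 14 = 36

36


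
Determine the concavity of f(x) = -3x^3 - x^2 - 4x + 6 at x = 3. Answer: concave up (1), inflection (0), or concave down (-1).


Concavity is determined by the sign of f''(x).
f(x) = -3x^3 - x^2 - 4x + 6
f'(x) = -9x^2 - 2x - 4
f''(x) = -18x - 2
f''(3) = -18 * 3 - 2
= -54 - 2
= -56
Since f''(3) < 0, the function is concave down (-1)

-1


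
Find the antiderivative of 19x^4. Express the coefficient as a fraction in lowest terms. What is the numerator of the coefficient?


Apply the power rule for integration:
integral of ax^n dx = a/(n+1) * x^(n+1) + C
integral of 19x^4 dx
= 19/5 * x^5 + C
The coefficient in lowest terms is 19/5, and its numerator is 19

19


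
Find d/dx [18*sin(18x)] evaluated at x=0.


Apply the chain rule to differentiate 18*sin(18x):
d/dx [18*sin(18x)]
= 18 * cos(18x) * d/dx(18x)
= 18 * 18 * cos(18x)
= 324 * cos(18x)
Evaluate at x = 0:
= 324 * cos(0)
= 324 * 1
= 324

324


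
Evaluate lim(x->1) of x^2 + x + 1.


Since polynomials are continuous, we use direct substitution.
lim(x->1) of x^2 + x + 1
= 1 * 1^2 + 1 * 1 + 1
= 1 + 1 + 1
= 3

3


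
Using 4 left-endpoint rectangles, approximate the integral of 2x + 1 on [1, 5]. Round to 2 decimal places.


Left Riemann sum uses left endpoints of each subinterval.
Interval: [1, 5], n = 4
dx = (5 - 1) / 4 = 1
Left endpoints: [1, 2, 3, 4]
f values: [3, 5, 7, 9]
Sum = dx * (sum of f values)
= 1 * 24
= 24 = 24.00

24.00


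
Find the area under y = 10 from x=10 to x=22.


The area under a constant function y = 10 is a rectangle.
Width = 22 - 10 = 12
Height = 10
Area = width * height
= 12 * 10
= 120

120


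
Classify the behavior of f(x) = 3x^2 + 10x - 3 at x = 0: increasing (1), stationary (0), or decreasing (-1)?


Compute f'(x) to determine behavior:
f'(x) = 6x + 10
f'(0) = 6 * 0 + 10
= 0 + 10
= 10
Since f'(0) > 0, the function is increasing (1)

1


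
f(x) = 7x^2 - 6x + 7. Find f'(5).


Differentiate term by term using power and sum rules:
f(x) = 7x^2 - 6x + 7
f'(x) = 14x - 6
Substitute x = 5:
f'(5) = 14 * 5 - 6
= 70 - 6
= 64

64


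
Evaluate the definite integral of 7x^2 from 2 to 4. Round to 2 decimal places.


Find the antiderivative of 7x^2:
F(x) = 7/3 * x^3
Apply the Fundamental Theorem of Calculus:
F(4) - F(2)
= 7/3 * 4^3 - 7/3 * 2^3
= 7/3 * (64 - 8)
= 7/3 * 56
= 392/3 ≈ 130.67

130.67


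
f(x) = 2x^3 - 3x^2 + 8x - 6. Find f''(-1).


First derivative:
f'(x) = 6x^2 - 6x + 8
Second derivative:
f''(x) = 12x - 6
Substitute x = -1:
f''(-1) = 12 * (-1) - 6
= -12 - 6
= -18

-18


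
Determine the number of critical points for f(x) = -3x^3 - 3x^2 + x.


Find where f'(x) = 0:
f(x) = -3x^3 - 3x^2 + x
f'(x) = -9x^2 - 6x + 1
This is a quadratic in x. Use the discriminant to count real roots.
Discriminant = (-6)^2 - 4 * (-9) * 1
= 36 - (-36)
= 72
Since discriminant > 0, f'(x) = 0 has 2 real solutions.
Number of critical points: 2

2


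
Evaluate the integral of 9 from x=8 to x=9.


The integral of a constant k over [a, b] equals k * (b - a).
integral from 8 to 9 of 9 dx
= 9 * (9 - 8)
= 9 * 1
= 9

9


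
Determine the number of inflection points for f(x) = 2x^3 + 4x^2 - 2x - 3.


Inflection points occur where f''(x) = 0 and concavity changes.
f(x) = 2x^3 + 4x^2 - 2x - 3
f'(x) = 6x^2 + 8x - 2
f''(x) = 12x + 8
Set f''(x) = 0:
12x + 8 = 0
x = -8 / 12 = -2/3
Since f''(x) is linear (degree 1), it changes sign at this point.
Therefore there is exactly 1 inflection point.

1


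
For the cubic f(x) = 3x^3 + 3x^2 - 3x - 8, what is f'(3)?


Differentiate f(x) = 3x^3 + 3x^2 - 3x - 8 term by term:
f'(x) = 9x^2 + 6x - 3
Substitute x = 3:
f'(3) = 9 * 3^2 + 6 * 3 - 3
= 81 + 18 - 3
= 96

96


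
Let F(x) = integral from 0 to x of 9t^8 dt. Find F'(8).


By the Fundamental Theorem of Calculus (Part 1):
If F(x) = integral from 0 to x of f(t) dt, then F'(x) = f(x)
Here f(t) = 9t^8
So F'(x) = 9x^8
Evaluate at x = 8:
F'(8) = 9 * 8^8
= 9 * 16777216
= 150994944

150994944


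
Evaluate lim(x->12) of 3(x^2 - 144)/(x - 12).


Direct substitution gives 0/0, so we factor the numerator.
Factor: 3(x^2 - 144) = 3 * (x - 12)(x + 12)
Cancel the common factor (x - 12):
3(x^2 - 144)/(x - 12) = 3 * (x + 12)
Now substitute x = 12:
= 3 * (12 + 12) = 72

72


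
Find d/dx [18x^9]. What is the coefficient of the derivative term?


We apply the power rule: d/dx [ax^n] = a*n * x^(n-1)
d/dx [18x^9]
= 18 * 9 * x^(9-1)
= 162x^8
The coefficient is 162

162
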